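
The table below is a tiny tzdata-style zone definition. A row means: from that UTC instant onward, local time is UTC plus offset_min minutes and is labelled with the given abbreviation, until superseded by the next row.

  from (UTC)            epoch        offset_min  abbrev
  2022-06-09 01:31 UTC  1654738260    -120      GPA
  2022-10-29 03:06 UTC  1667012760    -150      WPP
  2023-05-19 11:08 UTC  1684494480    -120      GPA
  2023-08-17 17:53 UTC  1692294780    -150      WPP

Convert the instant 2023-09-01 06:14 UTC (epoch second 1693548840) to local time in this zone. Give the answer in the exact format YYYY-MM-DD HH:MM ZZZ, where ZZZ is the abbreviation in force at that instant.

Query: 2023-09-01 06:14 UTC
Rule 4/4 (WPP, -02:30): 2023-08-17 17:53 UTC ≤ query < +∞
6·60 + 14 - 150 = 224 min
224 = 0·1440 + 224; 224 = 3·60 + 44 → 03:44, same day
→ 2023-09-01 03:44 WPP

2023-09-01 03:44 WPP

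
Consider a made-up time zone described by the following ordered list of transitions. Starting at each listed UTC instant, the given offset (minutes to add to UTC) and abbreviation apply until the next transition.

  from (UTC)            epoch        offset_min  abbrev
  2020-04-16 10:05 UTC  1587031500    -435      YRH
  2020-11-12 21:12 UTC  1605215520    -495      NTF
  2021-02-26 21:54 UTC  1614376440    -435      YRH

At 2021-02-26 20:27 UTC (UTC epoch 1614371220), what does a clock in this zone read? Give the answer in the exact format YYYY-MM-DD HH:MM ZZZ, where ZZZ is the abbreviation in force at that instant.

2021-02-26 12:12 NTF

Query: 2021-02-26 20:27 UTC
Rule 2/3 (NTF, -08:15): 2020-11-12 21:12 UTC ≤ query < 2021-02-26 21:54 UTC
20·60 + 27 - 495 = 732 min
732 = 0·1440 + 732; 732 = 12·60 + 12 → 12:12, same day
→ 2021-02-26 12:12 NTF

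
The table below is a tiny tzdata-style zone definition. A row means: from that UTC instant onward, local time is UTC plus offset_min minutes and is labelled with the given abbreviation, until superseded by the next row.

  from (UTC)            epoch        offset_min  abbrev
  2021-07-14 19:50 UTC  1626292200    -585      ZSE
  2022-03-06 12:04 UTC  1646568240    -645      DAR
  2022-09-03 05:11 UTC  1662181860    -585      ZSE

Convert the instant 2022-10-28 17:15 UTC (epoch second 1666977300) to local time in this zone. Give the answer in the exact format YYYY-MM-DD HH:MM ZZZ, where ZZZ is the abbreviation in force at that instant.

Query: 2022-10-28 17:15 UTC
Rule 3/3 (ZSE, -09:45): 2022-09-03 05:11 UTC ≤ query < +∞
17·60 + 15 - 585 = 450 min
450 = 0·1440 + 450; 450 = 7·60 + 30 → 07:30, same day
→ 2022-10-28 07:30 ZSE

2022-10-28 07:30 ZSE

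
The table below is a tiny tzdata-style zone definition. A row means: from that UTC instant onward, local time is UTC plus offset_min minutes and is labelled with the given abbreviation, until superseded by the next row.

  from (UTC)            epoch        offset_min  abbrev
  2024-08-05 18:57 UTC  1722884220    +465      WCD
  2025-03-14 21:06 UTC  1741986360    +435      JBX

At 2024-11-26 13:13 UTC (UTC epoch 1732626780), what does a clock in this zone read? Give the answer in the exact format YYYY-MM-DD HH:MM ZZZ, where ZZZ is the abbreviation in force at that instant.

2024-11-26 20:58 WCD

Query: 2024-11-26 13:13 UTC
Rule 1/2 (WCD, +07:45): 2024-08-05 18:57 UTC ≤ query < 2025-03-14 21:06 UTC
13·60 + 13 + 465 = 1258 min
1258 = 0·1440 + 1258; 1258 = 20·60 + 58 → 20:58, same day
→ 2024-11-26 20:58 WCD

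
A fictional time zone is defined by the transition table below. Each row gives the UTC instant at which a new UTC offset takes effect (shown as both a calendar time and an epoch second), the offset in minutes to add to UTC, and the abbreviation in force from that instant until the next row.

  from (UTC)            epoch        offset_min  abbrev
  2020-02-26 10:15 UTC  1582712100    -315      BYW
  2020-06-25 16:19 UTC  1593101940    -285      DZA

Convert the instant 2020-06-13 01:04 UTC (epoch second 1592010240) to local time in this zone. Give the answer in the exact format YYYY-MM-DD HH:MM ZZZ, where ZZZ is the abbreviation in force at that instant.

Query: 2020-06-13 01:04 UTC
Rule 1/2 (BYW, -05:15): 2020-02-26 10:15 UTC ≤ query < 2020-06-25 16:19 UTC
1·60 + 4 - 315 = -251 min
-251 = -1·1440 + 1189; 1189 = 19·60 + 49 → 19:49, 2020-06-13 - 1 day = 2020-06-12
→ 2020-06-12 19:49 BYW

2020-06-12 19:49 BYW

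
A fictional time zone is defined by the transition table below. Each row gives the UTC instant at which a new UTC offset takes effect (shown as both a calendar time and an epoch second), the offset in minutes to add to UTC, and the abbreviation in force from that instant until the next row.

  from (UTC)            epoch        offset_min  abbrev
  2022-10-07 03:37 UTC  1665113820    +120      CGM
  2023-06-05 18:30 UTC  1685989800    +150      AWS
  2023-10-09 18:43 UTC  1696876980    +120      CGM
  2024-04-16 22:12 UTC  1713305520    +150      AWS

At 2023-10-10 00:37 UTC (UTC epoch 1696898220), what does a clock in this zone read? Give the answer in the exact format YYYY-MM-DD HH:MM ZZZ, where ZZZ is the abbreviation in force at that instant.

2023-10-10 02:37 CGM

Query: 2023-10-10 00:37 UTC
Rule 3/4 (CGM, +02:00): 2023-10-09 18:43 UTC ≤ query < 2024-04-16 22:12 UTC
0·60 + 37 + 120 = 157 min
157 = 0·1440 + 157; 157 = 2·60 + 37 → 02:37, same day
→ 2023-10-10 02:37 CGM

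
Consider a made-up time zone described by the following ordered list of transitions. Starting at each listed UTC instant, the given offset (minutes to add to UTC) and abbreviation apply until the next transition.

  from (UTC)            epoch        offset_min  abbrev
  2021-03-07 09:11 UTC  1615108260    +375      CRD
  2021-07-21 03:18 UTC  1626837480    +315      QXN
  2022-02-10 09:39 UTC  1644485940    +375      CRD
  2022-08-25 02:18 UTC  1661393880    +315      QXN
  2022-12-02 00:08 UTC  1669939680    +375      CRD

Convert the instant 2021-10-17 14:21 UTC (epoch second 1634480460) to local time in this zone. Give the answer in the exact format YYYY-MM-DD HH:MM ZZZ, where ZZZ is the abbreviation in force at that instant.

2021-10-17 19:36 QXN

Query: 2021-10-17 14:21 UTC
Rule 2/5 (QXN, +05:15): 2021-07-21 03:18 UTC ≤ query < 2022-02-10 09:39 UTC
14·60 + 21 + 315 = 1176 min
1176 = 0·1440 + 1176; 1176 = 19·60 + 36 → 19:36, same day
→ 2021-10-17 19:36 QXN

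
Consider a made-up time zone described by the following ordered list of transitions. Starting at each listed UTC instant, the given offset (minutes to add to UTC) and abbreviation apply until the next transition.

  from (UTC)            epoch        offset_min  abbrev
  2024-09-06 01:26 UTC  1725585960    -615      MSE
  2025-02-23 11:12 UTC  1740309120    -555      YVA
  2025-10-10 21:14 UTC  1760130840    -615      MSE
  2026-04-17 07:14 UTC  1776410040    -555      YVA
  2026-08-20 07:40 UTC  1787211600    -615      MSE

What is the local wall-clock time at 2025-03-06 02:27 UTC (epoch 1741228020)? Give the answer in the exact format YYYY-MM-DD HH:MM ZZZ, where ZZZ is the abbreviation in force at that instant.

2025-03-05 17:12 YVA

Query: 2025-03-06 02:27 UTC
Rule 2/5 (YVA, -09:15): 2025-02-23 11:12 UTC ≤ query < 2025-10-10 21:14 UTC
2·60 + 27 - 555 = -408 min
-408 = -1·1440 + 1032; 1032 = 17·60 + 12 → 17:12, 2025-03-06 - 1 day = 2025-03-05
→ 2025-03-05 17:12 YVA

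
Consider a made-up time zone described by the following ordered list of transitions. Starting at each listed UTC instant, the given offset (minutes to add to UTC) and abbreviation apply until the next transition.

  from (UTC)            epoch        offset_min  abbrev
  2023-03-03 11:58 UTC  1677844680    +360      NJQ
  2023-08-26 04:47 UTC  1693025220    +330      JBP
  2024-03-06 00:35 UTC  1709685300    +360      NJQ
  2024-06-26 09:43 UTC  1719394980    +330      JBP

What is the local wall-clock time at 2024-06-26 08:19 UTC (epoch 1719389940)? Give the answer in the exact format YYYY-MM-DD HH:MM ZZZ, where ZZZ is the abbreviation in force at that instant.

Query: 2024-06-26 08:19 UTC
Rule 3/4 (NJQ, +06:00): 2024-03-06 00:35 UTC ≤ query < 2024-06-26 09:43 UTC
8·60 + 19 + 360 = 859 min
859 = 0·1440 + 859; 859 = 14·60 + 19 → 14:19, same day
→ 2024-06-26 14:19 NJQ

2024-06-26 14:19 NJQ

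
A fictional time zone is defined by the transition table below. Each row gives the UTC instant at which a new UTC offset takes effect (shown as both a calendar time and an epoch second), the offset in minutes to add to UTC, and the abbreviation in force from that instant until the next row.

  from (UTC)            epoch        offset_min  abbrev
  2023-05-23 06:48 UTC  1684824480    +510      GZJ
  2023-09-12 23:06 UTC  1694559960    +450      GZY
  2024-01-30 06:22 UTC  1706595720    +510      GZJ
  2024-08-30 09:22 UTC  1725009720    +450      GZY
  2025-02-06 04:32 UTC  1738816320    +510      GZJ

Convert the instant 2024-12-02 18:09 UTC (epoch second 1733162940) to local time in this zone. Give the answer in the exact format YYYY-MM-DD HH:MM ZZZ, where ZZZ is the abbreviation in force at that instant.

2024-12-03 01:39 GZY

Query: 2024-12-02 18:09 UTC
Rule 4/5 (GZY, +07:30): 2024-08-30 09:22 UTC ≤ query < 2025-02-06 04:32 UTC
18·60 + 9 + 450 = 1539 min
1539 = 1·1440 + 99; 99 = 1·60 + 39 → 01:39, 2024-12-02 + 1 day = 2024-12-03
→ 2024-12-03 01:39 GZY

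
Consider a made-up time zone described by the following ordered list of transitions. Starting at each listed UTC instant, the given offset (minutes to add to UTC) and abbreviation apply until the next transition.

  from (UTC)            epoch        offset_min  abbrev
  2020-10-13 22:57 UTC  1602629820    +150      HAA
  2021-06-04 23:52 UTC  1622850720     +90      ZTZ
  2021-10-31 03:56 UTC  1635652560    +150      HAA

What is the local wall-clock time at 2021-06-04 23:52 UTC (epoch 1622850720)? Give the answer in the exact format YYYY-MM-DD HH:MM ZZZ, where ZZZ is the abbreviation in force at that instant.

Query: 2021-06-04 23:52 UTC
Rule 2/3 (ZTZ, +01:30): 2021-06-04 23:52 UTC ≤ query < 2021-10-31 03:56 UTC
23·60 + 52 + 90 = 1522 min
1522 = 1·1440 + 82; 82 = 1·60 + 22 → 01:22, 2021-06-04 + 1 day = 2021-06-05
→ 2021-06-05 01:22 ZTZ

2021-06-05 01:22 ZTZ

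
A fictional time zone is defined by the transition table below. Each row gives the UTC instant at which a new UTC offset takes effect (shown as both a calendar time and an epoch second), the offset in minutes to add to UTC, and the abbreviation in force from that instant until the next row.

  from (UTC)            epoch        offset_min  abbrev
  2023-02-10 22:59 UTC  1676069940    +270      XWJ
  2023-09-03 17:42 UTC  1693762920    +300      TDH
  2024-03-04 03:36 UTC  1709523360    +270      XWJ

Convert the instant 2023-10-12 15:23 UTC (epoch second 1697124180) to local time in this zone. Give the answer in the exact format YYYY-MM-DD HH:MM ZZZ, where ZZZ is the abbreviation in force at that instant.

Query: 2023-10-12 15:23 UTC
Rule 2/3 (TDH, +05:00): 2023-09-03 17:42 UTC ≤ query < 2024-03-04 03:36 UTC
15·60 + 23 + 300 = 1223 min
1223 = 0·1440 + 1223; 1223 = 20·60 + 23 → 20:23, same day
→ 2023-10-12 20:23 TDH

2023-10-12 20:23 TDH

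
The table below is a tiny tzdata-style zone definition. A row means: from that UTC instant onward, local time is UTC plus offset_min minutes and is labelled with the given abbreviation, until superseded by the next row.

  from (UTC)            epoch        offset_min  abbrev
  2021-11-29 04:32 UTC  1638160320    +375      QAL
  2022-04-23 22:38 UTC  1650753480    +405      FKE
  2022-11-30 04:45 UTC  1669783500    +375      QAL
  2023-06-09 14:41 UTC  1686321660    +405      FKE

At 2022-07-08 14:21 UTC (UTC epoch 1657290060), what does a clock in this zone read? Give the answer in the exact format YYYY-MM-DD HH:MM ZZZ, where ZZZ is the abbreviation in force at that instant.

2022-07-08 21:06 FKE

Query: 2022-07-08 14:21 UTC
Rule 2/4 (FKE, +06:45): 2022-04-23 22:38 UTC ≤ query < 2022-11-30 04:45 UTC
14·60 + 21 + 405 = 1266 min
1266 = 0·1440 + 1266; 1266 = 21·60 + 6 → 21:06, same day
→ 2022-07-08 21:06 FKE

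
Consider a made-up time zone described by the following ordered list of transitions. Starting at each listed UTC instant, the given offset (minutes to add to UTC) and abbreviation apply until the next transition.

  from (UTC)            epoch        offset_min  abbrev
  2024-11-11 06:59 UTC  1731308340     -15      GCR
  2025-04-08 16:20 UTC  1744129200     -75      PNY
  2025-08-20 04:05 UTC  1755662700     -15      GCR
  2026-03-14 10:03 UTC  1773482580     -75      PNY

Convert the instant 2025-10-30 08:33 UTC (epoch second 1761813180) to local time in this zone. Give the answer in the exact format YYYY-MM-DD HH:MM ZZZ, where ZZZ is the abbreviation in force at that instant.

2025-10-30 08:18 GCR

Query: 2025-10-30 08:33 UTC
Rule 3/4 (GCR, -00:15): 2025-08-20 04:05 UTC ≤ query < 2026-03-14 10:03 UTC
8·60 + 33 - 15 = 498 min
498 = 0·1440 + 498; 498 = 8·60 + 18 → 08:18, same day
→ 2025-10-30 08:18 GCR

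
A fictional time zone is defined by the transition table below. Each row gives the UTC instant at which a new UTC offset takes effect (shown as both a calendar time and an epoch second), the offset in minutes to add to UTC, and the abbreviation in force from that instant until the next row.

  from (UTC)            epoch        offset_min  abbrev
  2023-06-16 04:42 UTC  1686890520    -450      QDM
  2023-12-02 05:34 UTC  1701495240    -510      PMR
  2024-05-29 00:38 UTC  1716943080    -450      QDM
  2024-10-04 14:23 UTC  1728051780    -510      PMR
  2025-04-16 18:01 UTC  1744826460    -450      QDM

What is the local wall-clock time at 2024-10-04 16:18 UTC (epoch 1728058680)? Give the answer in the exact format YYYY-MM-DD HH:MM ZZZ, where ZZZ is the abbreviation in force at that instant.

Query: 2024-10-04 16:18 UTC
Rule 4/5 (PMR, -08:30): 2024-10-04 14:23 UTC ≤ query < 2025-04-16 18:01 UTC
16·60 + 18 - 510 = 468 min
468 = 0·1440 + 468; 468 = 7·60 + 48 → 07:48, same day
→ 2024-10-04 07:48 PMR

2024-10-04 07:48 PMR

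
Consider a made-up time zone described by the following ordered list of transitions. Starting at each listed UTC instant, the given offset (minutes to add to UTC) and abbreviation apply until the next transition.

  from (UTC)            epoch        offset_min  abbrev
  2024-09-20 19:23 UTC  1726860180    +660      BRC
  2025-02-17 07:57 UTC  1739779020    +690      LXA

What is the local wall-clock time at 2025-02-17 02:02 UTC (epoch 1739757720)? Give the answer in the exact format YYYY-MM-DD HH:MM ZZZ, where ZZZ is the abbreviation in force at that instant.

2025-02-17 13:02 BRC

Query: 2025-02-17 02:02 UTC
Rule 1/2 (BRC, +11:00): 2024-09-20 19:23 UTC ≤ query < 2025-02-17 07:57 UTC
2·60 + 2 + 660 = 782 min
782 = 0·1440 + 782; 782 = 13·60 + 2 → 13:02, same day
→ 2025-02-17 13:02 BRC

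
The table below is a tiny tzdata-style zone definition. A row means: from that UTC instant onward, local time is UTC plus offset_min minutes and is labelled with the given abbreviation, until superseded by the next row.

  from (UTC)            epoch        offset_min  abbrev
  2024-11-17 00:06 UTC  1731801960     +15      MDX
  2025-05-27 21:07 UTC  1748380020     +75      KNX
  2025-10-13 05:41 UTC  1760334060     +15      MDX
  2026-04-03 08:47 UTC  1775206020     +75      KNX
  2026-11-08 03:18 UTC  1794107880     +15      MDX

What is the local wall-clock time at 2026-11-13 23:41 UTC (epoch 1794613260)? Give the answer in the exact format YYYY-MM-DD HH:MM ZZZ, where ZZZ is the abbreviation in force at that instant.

Query: 2026-11-13 23:41 UTC
Rule 5/5 (MDX, +00:15): 2026-11-08 03:18 UTC ≤ query < +∞
23·60 + 41 + 15 = 1436 min
1436 = 0·1440 + 1436; 1436 = 23·60 + 56 → 23:56, same day
→ 2026-11-13 23:56 MDX

2026-11-13 23:56 MDX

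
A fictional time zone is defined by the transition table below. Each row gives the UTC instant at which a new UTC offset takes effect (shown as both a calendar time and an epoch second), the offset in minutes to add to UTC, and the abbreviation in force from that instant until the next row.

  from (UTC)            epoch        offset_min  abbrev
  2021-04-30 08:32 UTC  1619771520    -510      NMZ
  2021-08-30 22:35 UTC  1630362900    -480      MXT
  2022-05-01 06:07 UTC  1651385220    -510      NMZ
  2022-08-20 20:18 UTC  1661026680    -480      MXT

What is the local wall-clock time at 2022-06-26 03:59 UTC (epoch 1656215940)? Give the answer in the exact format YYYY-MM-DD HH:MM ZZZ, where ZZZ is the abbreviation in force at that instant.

2022-06-25 19:29 NMZ

Query: 2022-06-26 03:59 UTC
Rule 3/4 (NMZ, -08:30): 2022-05-01 06:07 UTC ≤ query < 2022-08-20 20:18 UTC
3·60 + 59 - 510 = -271 min
-271 = -1·1440 + 1169; 1169 = 19·60 + 29 → 19:29, 2022-06-26 - 1 day = 2022-06-25
→ 2022-06-25 19:29 NMZ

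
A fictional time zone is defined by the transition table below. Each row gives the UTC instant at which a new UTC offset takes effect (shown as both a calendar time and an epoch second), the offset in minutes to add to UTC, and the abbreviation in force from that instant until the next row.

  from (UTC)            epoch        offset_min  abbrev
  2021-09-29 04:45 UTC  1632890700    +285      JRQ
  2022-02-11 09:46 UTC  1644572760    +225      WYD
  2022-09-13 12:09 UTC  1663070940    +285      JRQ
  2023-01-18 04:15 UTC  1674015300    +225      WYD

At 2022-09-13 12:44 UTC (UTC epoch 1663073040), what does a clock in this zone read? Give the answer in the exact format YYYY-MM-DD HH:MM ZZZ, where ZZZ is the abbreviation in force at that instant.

2022-09-13 17:29 JRQ

Query: 2022-09-13 12:44 UTC
Rule 3/4 (JRQ, +04:45): 2022-09-13 12:09 UTC ≤ query < 2023-01-18 04:15 UTC
12·60 + 44 + 285 = 1049 min
1049 = 0·1440 + 1049; 1049 = 17·60 + 29 → 17:29, same day
→ 2022-09-13 17:29 JRQ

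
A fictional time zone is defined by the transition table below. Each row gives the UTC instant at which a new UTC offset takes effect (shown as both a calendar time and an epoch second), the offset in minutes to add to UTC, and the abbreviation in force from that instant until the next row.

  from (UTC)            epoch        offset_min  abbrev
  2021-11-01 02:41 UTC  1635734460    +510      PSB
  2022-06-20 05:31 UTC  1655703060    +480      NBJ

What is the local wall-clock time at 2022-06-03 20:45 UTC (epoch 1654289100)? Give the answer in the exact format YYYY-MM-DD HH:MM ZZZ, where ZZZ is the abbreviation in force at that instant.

2022-06-04 05:15 PSB

Query: 2022-06-03 20:45 UTC
Rule 1/2 (PSB, +08:30): 2021-11-01 02:41 UTC ≤ query < 2022-06-20 05:31 UTC
20·60 + 45 + 510 = 1755 min
1755 = 1·1440 + 315; 315 = 5·60 + 15 → 05:15, 2022-06-03 + 1 day = 2022-06-04
→ 2022-06-04 05:15 PSB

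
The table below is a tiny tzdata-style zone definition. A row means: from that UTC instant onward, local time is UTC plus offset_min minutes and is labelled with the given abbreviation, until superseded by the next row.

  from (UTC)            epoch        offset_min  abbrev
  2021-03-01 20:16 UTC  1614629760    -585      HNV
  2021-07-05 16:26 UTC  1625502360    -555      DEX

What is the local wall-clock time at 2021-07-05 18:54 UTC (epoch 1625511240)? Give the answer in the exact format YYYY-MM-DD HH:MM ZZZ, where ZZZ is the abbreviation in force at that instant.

Query: 2021-07-05 18:54 UTC
Rule 2/2 (DEX, -09:15): 2021-07-05 16:26 UTC ≤ query < +∞
18·60 + 54 - 555 = 579 min
579 = 0·1440 + 579; 579 = 9·60 + 39 → 09:39, same day
→ 2021-07-05 09:39 DEX

2021-07-05 09:39 DEX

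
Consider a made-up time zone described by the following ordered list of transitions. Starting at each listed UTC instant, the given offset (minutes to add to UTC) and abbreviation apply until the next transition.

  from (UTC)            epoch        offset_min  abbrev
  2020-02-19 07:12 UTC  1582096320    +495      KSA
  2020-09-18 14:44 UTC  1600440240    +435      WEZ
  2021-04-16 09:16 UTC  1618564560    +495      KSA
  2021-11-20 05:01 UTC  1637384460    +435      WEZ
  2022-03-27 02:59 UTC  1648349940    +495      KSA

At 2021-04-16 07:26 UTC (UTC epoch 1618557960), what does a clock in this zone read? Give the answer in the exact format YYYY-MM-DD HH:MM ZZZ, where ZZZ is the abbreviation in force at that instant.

2021-04-16 14:41 WEZ

Query: 2021-04-16 07:26 UTC
Rule 2/5 (WEZ, +07:15): 2020-09-18 14:44 UTC ≤ query < 2021-04-16 09:16 UTC
7·60 + 26 + 435 = 881 min
881 = 0·1440 + 881; 881 = 14·60 + 41 → 14:41, same day
→ 2021-04-16 14:41 WEZ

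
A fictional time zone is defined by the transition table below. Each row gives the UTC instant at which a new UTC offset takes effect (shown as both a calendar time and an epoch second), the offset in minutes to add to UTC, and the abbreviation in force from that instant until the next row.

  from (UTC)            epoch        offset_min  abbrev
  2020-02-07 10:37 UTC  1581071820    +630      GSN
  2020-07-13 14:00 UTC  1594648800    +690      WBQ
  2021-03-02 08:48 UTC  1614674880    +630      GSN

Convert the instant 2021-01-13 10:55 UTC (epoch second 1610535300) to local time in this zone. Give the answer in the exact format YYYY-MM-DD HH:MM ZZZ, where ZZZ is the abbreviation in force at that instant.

Query: 2021-01-13 10:55 UTC
Rule 2/3 (WBQ, +11:30): 2020-07-13 14:00 UTC ≤ query < 2021-03-02 08:48 UTC
10·60 + 55 + 690 = 1345 min
1345 = 0·1440 + 1345; 1345 = 22·60 + 25 → 22:25, same day
→ 2021-01-13 22:25 WBQ

2021-01-13 22:25 WBQ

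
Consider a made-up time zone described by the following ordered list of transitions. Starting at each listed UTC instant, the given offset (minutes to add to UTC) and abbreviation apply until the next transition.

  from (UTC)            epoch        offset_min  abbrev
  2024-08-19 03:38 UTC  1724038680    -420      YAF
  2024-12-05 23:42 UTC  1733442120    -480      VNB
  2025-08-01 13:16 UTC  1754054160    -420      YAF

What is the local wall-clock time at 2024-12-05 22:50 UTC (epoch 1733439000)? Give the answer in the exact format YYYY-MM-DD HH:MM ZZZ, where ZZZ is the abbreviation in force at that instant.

Query: 2024-12-05 22:50 UTC
Rule 1/3 (YAF, -07:00): 2024-08-19 03:38 UTC ≤ query < 2024-12-05 23:42 UTC
22·60 + 50 - 420 = 950 min
950 = 0·1440 + 950; 950 = 15·60 + 50 → 15:50, same day
→ 2024-12-05 15:50 YAF

2024-12-05 15:50 YAF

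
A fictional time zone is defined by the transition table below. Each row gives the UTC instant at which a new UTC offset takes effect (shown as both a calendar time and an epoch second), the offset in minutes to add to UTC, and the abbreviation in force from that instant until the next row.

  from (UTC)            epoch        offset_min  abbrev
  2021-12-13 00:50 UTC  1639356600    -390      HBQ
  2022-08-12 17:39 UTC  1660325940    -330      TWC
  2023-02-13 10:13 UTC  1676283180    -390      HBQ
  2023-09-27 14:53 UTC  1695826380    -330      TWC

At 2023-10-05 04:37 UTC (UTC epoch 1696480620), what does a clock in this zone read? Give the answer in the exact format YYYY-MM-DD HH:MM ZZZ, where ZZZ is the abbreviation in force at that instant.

2023-10-04 23:07 TWC

Query: 2023-10-05 04:37 UTC
Rule 4/4 (TWC, -05:30): 2023-09-27 14:53 UTC ≤ query < +∞
4·60 + 37 - 330 = -53 min
-53 = -1·1440 + 1387; 1387 = 23·60 + 7 → 23:07, 2023-10-05 - 1 day = 2023-10-04
→ 2023-10-04 23:07 TWC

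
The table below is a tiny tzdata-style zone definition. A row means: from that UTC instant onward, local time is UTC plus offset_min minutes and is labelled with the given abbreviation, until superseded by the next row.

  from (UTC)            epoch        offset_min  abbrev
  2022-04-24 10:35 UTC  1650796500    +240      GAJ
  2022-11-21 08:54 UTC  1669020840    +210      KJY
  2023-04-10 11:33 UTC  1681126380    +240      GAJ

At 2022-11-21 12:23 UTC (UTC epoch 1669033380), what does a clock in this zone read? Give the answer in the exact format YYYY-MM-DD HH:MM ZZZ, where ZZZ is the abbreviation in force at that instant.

Query: 2022-11-21 12:23 UTC
Rule 2/3 (KJY, +03:30): 2022-11-21 08:54 UTC ≤ query < 2023-04-10 11:33 UTC
12·60 + 23 + 210 = 953 min
953 = 0·1440 + 953; 953 = 15·60 + 53 → 15:53, same day
→ 2022-11-21 15:53 KJY

2022-11-21 15:53 KJY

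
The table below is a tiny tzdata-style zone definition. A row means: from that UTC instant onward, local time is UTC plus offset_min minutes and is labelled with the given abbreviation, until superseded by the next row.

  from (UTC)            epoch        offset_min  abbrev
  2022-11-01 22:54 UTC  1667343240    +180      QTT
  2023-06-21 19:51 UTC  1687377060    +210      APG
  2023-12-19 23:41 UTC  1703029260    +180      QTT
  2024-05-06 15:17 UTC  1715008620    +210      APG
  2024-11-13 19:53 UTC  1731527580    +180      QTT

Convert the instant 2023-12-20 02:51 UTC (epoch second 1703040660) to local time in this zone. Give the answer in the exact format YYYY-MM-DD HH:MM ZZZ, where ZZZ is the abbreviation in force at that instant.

2023-12-20 05:51 QTT

Query: 2023-12-20 02:51 UTC
Rule 3/5 (QTT, +03:00): 2023-12-19 23:41 UTC ≤ query < 2024-05-06 15:17 UTC
2·60 + 51 + 180 = 351 min
351 = 0·1440 + 351; 351 = 5·60 + 51 → 05:51, same day
→ 2023-12-20 05:51 QTT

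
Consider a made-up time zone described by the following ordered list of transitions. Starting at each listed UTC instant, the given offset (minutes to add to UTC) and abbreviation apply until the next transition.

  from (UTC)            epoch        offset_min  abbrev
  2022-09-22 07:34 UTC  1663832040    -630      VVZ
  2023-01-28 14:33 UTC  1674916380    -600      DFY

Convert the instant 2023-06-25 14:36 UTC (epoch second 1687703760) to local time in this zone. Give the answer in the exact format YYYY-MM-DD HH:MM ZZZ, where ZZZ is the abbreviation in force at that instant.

Query: 2023-06-25 14:36 UTC
Rule 2/2 (DFY, -10:00): 2023-01-28 14:33 UTC ≤ query < +∞
14·60 + 36 - 600 = 276 min
276 = 0·1440 + 276; 276 = 4·60 + 36 → 04:36, same day
→ 2023-06-25 04:36 DFY

2023-06-25 04:36 DFY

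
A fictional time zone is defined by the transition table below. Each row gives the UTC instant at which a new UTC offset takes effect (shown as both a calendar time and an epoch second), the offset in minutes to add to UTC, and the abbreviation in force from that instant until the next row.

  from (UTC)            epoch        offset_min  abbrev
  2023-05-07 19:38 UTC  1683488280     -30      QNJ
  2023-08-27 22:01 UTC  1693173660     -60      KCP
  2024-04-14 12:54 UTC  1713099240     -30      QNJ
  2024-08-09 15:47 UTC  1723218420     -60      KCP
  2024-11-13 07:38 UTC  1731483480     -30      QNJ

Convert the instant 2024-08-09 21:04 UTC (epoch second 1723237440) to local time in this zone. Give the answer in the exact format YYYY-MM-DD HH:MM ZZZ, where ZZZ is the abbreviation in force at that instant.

Query: 2024-08-09 21:04 UTC
Rule 4/5 (KCP, -01:00): 2024-08-09 15:47 UTC ≤ query < 2024-11-13 07:38 UTC
21·60 + 4 - 60 = 1204 min
1204 = 0·1440 + 1204; 1204 = 20·60 + 4 → 20:04, same day
→ 2024-08-09 20:04 KCP

2024-08-09 20:04 KCP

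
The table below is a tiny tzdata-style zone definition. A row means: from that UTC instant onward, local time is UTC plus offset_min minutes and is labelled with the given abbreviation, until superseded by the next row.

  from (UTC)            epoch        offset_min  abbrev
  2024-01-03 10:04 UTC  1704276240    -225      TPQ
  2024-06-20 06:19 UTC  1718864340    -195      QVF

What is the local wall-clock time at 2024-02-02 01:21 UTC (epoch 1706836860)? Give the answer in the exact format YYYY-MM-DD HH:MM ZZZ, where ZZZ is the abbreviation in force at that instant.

2024-02-01 21:36 TPQ

Query: 2024-02-02 01:21 UTC
Rule 1/2 (TPQ, -03:45): 2024-01-03 10:04 UTC ≤ query < 2024-06-20 06:19 UTC
1·60 + 21 - 225 = -144 min
-144 = -1·1440 + 1296; 1296 = 21·60 + 36 → 21:36, 2024-02-02 - 1 day = 2024-02-01
→ 2024-02-01 21:36 TPQ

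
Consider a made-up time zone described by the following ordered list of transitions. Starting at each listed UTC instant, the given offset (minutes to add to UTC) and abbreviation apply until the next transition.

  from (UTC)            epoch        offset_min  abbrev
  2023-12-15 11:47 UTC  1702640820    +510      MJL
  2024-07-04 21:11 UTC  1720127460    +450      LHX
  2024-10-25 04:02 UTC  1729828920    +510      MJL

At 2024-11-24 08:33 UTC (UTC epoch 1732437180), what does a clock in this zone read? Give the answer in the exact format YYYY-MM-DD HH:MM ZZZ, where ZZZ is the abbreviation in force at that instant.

2024-11-24 17:03 MJL

Query: 2024-11-24 08:33 UTC
Rule 3/3 (MJL, +08:30): 2024-10-25 04:02 UTC ≤ query < +∞
8·60 + 33 + 510 = 1023 min
1023 = 0·1440 + 1023; 1023 = 17·60 + 3 → 17:03, same day
→ 2024-11-24 17:03 MJL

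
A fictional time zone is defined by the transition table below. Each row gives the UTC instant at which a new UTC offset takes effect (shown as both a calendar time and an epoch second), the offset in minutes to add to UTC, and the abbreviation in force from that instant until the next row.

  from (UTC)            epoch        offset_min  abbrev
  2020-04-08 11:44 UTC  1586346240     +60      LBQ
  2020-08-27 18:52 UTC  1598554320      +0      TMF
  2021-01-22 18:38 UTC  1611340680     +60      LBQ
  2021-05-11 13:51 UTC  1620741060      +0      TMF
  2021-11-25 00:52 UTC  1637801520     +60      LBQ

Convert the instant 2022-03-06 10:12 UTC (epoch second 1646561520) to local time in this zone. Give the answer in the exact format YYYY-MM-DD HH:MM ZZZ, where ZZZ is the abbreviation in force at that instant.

2022-03-06 11:12 LBQ

Query: 2022-03-06 10:12 UTC
Rule 5/5 (LBQ, +01:00): 2021-11-25 00:52 UTC ≤ query < +∞
10·60 + 12 + 60 = 672 min
672 = 0·1440 + 672; 672 = 11·60 + 12 → 11:12, same day
→ 2022-03-06 11:12 LBQ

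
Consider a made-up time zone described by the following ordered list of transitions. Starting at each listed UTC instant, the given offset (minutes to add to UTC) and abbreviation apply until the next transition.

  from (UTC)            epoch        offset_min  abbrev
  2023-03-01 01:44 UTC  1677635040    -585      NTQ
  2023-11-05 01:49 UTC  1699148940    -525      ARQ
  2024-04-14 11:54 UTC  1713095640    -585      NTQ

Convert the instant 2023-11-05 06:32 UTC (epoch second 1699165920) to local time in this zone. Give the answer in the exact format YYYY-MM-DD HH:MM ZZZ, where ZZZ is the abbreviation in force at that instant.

Query: 2023-11-05 06:32 UTC
Rule 2/3 (ARQ, -08:45): 2023-11-05 01:49 UTC ≤ query < 2024-04-14 11:54 UTC
6·60 + 32 - 525 = -133 min
-133 = -1·1440 + 1307; 1307 = 21·60 + 47 → 21:47, 2023-11-05 - 1 day = 2023-11-04
→ 2023-11-04 21:47 ARQ

2023-11-04 21:47 ARQ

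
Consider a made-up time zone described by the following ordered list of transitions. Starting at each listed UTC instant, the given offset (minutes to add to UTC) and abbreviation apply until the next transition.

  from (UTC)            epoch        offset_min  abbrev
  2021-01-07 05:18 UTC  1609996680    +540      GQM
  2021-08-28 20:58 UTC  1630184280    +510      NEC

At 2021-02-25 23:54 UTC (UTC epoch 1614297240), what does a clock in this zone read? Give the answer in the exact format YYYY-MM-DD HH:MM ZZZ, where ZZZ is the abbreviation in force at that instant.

2021-02-26 08:54 GQM

Query: 2021-02-25 23:54 UTC
Rule 1/2 (GQM, +09:00): 2021-01-07 05:18 UTC ≤ query < 2021-08-28 20:58 UTC
23·60 + 54 + 540 = 1974 min
1974 = 1·1440 + 534; 534 = 8·60 + 54 → 08:54, 2021-02-25 + 1 day = 2021-02-26
→ 2021-02-26 08:54 GQM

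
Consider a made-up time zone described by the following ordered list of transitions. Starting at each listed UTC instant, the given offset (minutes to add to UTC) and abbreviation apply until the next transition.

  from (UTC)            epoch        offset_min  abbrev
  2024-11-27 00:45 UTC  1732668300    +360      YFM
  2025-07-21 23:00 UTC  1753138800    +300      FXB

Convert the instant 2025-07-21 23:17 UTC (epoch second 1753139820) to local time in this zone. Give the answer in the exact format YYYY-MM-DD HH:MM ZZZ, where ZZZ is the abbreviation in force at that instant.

2025-07-22 04:17 FXB

Query: 2025-07-21 23:17 UTC
Rule 2/2 (FXB, +05:00): 2025-07-21 23:00 UTC ≤ query < +∞
23·60 + 17 + 300 = 1697 min
1697 = 1·1440 + 257; 257 = 4·60 + 17 → 04:17, 2025-07-21 + 1 day = 2025-07-22
→ 2025-07-22 04:17 FXB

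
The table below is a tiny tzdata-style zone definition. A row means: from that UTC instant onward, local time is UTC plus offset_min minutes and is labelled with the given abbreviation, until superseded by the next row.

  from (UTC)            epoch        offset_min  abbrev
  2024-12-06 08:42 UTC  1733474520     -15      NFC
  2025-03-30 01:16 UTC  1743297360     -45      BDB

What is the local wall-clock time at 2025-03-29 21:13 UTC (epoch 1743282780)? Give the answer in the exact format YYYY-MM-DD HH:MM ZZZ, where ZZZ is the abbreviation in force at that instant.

Query: 2025-03-29 21:13 UTC
Rule 1/2 (NFC, -00:15): 2024-12-06 08:42 UTC ≤ query < 2025-03-30 01:16 UTC
21·60 + 13 - 15 = 1258 min
1258 = 0·1440 + 1258; 1258 = 20·60 + 58 → 20:58, same day
→ 2025-03-29 20:58 NFC

2025-03-29 20:58 NFC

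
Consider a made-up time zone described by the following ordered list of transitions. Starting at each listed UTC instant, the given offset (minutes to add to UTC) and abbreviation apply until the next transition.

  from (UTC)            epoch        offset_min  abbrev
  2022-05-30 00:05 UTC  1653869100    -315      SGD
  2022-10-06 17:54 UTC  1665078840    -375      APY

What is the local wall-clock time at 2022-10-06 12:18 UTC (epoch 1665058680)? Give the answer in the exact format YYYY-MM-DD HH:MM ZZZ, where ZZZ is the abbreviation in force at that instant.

2022-10-06 07:03 SGD

Query: 2022-10-06 12:18 UTC
Rule 1/2 (SGD, -05:15): 2022-05-30 00:05 UTC ≤ query < 2022-10-06 17:54 UTC
12·60 + 18 - 315 = 423 min
423 = 0·1440 + 423; 423 = 7·60 + 3 → 07:03, same day
→ 2022-10-06 07:03 SGD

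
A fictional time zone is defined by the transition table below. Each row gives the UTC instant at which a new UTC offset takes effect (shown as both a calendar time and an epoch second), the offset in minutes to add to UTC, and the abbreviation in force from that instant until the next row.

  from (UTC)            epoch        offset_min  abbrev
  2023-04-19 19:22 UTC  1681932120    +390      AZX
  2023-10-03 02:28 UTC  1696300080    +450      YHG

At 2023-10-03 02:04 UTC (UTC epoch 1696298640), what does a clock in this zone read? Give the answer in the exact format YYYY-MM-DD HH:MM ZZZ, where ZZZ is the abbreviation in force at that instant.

2023-10-03 08:34 AZX

Query: 2023-10-03 02:04 UTC
Rule 1/2 (AZX, +06:30): 2023-04-19 19:22 UTC ≤ query < 2023-10-03 02:28 UTC
2·60 + 4 + 390 = 514 min
514 = 0·1440 + 514; 514 = 8·60 + 34 → 08:34, same day
→ 2023-10-03 08:34 AZX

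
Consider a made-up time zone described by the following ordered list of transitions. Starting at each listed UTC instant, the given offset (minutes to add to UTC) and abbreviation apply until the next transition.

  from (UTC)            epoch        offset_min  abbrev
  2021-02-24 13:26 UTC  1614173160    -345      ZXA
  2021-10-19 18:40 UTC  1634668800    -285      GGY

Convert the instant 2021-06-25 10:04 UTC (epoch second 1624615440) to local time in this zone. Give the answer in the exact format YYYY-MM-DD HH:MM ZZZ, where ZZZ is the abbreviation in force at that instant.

Query: 2021-06-25 10:04 UTC
Rule 1/2 (ZXA, -05:45): 2021-02-24 13:26 UTC ≤ query < 2021-10-19 18:40 UTC
10·60 + 4 - 345 = 259 min
259 = 0·1440 + 259; 259 = 4·60 + 19 → 04:19, same day
→ 2021-06-25 04:19 ZXA

2021-06-25 04:19 ZXA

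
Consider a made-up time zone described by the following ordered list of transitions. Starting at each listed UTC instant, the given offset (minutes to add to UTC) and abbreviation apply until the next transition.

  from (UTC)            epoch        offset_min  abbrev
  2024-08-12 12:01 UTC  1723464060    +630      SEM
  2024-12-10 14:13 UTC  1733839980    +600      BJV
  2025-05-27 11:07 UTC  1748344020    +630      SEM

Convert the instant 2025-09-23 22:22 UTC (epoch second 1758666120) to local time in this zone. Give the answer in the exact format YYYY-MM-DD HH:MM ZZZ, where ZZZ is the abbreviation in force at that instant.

Query: 2025-09-23 22:22 UTC
Rule 3/3 (SEM, +10:30): 2025-05-27 11:07 UTC ≤ query < +∞
22·60 + 22 + 630 = 1972 min
1972 = 1·1440 + 532; 532 = 8·60 + 52 → 08:52, 2025-09-23 + 1 day = 2025-09-24
→ 2025-09-24 08:52 SEM

2025-09-24 08:52 SEM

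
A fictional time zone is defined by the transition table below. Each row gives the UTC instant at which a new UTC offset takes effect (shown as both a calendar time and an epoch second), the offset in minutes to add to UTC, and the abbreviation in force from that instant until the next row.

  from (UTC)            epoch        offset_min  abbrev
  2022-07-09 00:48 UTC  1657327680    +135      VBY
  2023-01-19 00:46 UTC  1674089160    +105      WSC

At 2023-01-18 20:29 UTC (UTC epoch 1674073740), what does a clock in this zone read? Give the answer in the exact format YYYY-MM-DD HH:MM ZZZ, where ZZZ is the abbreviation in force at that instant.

Query: 2023-01-18 20:29 UTC
Rule 1/2 (VBY, +02:15): 2022-07-09 00:48 UTC ≤ query < 2023-01-19 00:46 UTC
20·60 + 29 + 135 = 1364 min
1364 = 0·1440 + 1364; 1364 = 22·60 + 44 → 22:44, same day
→ 2023-01-18 22:44 VBY

2023-01-18 22:44 VBY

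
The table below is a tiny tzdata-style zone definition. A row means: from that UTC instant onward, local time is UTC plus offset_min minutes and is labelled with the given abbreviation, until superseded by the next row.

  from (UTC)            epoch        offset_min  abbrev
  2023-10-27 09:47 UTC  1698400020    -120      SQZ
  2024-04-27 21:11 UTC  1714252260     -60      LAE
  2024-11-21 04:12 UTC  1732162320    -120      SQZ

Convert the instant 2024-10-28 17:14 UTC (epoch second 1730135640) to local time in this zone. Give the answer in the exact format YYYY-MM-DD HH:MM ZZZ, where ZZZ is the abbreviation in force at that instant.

Query: 2024-10-28 17:14 UTC
Rule 2/3 (LAE, -01:00): 2024-04-27 21:11 UTC ≤ query < 2024-11-21 04:12 UTC
17·60 + 14 - 60 = 974 min
974 = 0·1440 + 974; 974 = 16·60 + 14 → 16:14, same day
→ 2024-10-28 16:14 LAE

2024-10-28 16:14 LAE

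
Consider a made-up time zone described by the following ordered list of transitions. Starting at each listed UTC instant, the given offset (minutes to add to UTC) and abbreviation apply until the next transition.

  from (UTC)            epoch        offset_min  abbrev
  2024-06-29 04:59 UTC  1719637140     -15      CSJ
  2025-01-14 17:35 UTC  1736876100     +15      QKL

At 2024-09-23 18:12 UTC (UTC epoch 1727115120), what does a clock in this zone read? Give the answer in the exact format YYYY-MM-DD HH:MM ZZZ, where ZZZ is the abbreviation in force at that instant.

Query: 2024-09-23 18:12 UTC
Rule 1/2 (CSJ, -00:15): 2024-06-29 04:59 UTC ≤ query < 2025-01-14 17:35 UTC
18·60 + 12 - 15 = 1077 min
1077 = 0·1440 + 1077; 1077 = 17·60 + 57 → 17:57, same day
→ 2024-09-23 17:57 CSJ

2024-09-23 17:57 CSJ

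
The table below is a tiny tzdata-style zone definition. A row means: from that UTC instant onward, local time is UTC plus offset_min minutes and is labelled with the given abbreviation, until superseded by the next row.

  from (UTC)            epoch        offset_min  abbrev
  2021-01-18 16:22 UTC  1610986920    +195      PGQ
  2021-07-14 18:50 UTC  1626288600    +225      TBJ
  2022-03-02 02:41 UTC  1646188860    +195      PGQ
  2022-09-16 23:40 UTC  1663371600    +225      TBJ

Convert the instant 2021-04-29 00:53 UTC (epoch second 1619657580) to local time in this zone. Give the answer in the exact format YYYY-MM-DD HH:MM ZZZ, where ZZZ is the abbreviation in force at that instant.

Query: 2021-04-29 00:53 UTC
Rule 1/4 (PGQ, +03:15): 2021-01-18 16:22 UTC ≤ query < 2021-07-14 18:50 UTC
0·60 + 53 + 195 = 248 min
248 = 0·1440 + 248; 248 = 4·60 + 8 → 04:08, same day
→ 2021-04-29 04:08 PGQ

2021-04-29 04:08 PGQ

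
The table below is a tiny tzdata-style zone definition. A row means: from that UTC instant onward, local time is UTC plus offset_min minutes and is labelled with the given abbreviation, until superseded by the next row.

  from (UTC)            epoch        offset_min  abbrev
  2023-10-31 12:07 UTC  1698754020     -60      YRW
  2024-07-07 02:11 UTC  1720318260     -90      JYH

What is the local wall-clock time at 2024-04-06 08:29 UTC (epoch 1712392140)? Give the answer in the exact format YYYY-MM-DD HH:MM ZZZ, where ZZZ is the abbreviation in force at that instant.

2024-04-06 07:29 YRW

Query: 2024-04-06 08:29 UTC
Rule 1/2 (YRW, -01:00): 2023-10-31 12:07 UTC ≤ query < 2024-07-07 02:11 UTC
8·60 + 29 - 60 = 449 min
449 = 0·1440 + 449; 449 = 7·60 + 29 → 07:29, same day
→ 2024-04-06 07:29 YRW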